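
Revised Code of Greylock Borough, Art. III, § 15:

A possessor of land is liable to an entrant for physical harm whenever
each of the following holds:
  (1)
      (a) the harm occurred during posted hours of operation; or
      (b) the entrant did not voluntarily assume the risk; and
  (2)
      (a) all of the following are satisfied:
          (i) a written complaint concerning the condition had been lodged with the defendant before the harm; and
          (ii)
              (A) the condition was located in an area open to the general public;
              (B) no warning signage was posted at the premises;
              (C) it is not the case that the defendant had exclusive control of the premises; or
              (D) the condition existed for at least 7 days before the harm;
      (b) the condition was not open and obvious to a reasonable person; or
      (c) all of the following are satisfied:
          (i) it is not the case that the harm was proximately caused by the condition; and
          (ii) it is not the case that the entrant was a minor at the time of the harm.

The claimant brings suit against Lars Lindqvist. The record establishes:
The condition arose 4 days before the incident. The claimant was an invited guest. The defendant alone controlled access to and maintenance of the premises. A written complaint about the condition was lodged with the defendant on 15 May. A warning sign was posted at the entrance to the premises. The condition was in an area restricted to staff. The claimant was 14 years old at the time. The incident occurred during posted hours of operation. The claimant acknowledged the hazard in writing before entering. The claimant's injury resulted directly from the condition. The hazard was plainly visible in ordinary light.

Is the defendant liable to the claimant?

No — not liable.

(a) during posted hours — satisfied.
(b) no assumed risk — fails.
(1) = T OR F = true.
(i) complaint lodged — holds.
(A) public area — not met.
(B) no signage posted — not satisfied.
(C) not (exclusive control) — fails.
(D) condition ≥7 days old — fails.
(ii) = F OR F OR F OR F = false.
(a) = T AND F = false.
(b) not open/obvious — not met.
(i) not (proximate cause) — not met.
(ii) not (entrant a minor) — fails.
(c): F AND F → false.
(2) = F OR F OR F = false.
So Overall is not satisfied (T AND F).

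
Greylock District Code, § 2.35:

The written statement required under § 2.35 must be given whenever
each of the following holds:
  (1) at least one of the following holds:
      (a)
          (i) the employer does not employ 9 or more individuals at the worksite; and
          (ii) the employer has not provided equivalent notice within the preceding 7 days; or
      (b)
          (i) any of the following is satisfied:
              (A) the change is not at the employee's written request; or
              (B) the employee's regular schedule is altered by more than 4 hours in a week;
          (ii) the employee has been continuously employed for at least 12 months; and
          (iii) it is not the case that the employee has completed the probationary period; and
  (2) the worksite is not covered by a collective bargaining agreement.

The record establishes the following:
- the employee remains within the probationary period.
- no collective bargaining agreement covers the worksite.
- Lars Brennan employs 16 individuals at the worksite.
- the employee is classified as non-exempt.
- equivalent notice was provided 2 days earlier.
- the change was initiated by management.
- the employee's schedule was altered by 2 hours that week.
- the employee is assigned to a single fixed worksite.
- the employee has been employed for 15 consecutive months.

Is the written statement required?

(i) not (≥ 9 at site) — not met.
(ii) no recent notice — not met.
So (a) is not satisfied (F AND F).
(A) not employee-requested — holds.
(B) schedule shift > 4h — not satisfied.
(i) = T OR F = true.
(ii) tenure ≥ 12 mo. — holds.
(iii) not (past probation) — holds.
(b) = T AND T AND T = true.
(1): F OR T → true.
(2) no CBA — satisfied.
Overall: T AND T → true.

Yes — required.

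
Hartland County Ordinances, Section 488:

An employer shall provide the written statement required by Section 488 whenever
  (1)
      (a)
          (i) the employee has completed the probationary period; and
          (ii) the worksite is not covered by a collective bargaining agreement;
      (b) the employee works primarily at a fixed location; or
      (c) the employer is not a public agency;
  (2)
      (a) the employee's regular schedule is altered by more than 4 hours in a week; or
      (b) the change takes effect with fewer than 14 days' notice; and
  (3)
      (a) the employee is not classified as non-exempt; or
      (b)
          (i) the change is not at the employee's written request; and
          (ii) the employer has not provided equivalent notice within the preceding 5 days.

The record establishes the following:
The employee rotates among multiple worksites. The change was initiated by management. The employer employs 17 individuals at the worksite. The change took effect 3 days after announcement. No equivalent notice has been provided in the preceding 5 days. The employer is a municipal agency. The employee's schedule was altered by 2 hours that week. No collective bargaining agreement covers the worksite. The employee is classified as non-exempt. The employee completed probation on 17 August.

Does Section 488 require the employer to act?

Yes — required.

(i) past probation — met.
(ii) no CBA — met.
So (a) is satisfied (T AND T).
(b) fixed location — not satisfied.
(c) not (public agency) — not satisfied.
(1): T OR F OR F → true.
(a) schedule shift > 4h — fails.
(b) < 14 days' notice — satisfied.
So (2) is satisfied (F OR T).
(a) not (non-exempt) — not met.
(i) not employee-requested — met.
(ii) no recent notice — holds.
(b): T AND T → true.
(3): F OR T → true.
So Overall is satisfied (T AND T AND T).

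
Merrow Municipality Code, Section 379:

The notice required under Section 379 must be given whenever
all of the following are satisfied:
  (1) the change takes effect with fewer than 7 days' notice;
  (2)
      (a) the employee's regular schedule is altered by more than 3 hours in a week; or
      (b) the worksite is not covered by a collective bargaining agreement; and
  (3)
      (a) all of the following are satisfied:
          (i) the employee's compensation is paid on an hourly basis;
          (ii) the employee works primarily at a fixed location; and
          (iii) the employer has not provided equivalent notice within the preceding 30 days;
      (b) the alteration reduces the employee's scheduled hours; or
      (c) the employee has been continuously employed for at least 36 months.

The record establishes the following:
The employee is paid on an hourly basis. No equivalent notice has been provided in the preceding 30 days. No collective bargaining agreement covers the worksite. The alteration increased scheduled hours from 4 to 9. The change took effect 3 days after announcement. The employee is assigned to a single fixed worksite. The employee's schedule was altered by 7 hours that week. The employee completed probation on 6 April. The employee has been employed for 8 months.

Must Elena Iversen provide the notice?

(1) < 7 days' notice — holds.
(a) schedule shift > 3h — holds.
(b) no CBA — holds.
(2) = T OR T = true.
(i) hourly-paid — met.
(ii) fixed location — met.
(iii) no recent notice — met.
(a): T AND T AND T → true.
(b) hours reduced — not satisfied.
(c) tenure ≥ 36 mo. — not met.
So (3) is satisfied (T OR F OR F).
Overall: T AND T AND T → true.

Yes — required.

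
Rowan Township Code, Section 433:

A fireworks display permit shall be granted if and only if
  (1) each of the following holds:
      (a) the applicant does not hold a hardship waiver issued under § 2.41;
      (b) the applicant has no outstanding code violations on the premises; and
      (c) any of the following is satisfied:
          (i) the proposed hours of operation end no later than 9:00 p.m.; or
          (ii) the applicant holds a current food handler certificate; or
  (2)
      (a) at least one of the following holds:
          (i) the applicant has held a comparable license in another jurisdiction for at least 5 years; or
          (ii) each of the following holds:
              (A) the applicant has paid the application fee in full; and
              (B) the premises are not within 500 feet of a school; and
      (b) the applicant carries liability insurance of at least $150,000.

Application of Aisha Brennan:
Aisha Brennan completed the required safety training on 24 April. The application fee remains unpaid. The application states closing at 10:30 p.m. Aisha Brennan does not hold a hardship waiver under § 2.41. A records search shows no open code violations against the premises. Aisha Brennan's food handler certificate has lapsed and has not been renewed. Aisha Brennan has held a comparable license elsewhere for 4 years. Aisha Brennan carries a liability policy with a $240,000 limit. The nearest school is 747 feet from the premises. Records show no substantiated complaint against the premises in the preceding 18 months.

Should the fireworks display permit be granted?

No — denied.

(a) not (hardship waiver) — holds.
(b) no code violations — satisfied.
(i) closes by 9 p.m. — not satisfied.
(ii) food handler cert. — not satisfied.
(c) = F OR F = false.
So (1) is not satisfied (T AND T AND F).
(i) prior license ≥ 5 yr — not met.
(A) fee paid — not met.
(B) ≥500 ft from school — satisfied.
(ii) = F AND T = false.
So (a) is not satisfied (F OR F).
(b) insurance ≥ $150,000 — satisfied.
(2) = F AND T = false.
Overall = F OR F = false.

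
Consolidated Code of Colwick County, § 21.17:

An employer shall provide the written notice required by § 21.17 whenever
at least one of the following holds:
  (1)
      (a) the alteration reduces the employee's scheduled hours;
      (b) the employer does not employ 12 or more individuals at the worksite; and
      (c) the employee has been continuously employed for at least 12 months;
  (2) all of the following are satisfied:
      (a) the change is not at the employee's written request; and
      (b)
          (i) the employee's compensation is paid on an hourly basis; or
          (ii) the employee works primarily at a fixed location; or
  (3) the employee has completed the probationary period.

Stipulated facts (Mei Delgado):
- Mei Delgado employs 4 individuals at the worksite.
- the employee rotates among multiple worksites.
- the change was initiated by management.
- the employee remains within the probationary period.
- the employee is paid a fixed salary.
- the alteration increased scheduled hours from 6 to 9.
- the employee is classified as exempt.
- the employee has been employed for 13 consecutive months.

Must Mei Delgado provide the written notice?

No — not required.

(a) hours reduced — not satisfied.
(b) not (≥ 12 at site) — satisfied.
(c) tenure ≥ 12 mo. — met.
(1): F AND T AND T → false.
(a) not employee-requested — satisfied.
(i) hourly-paid — not met.
(ii) fixed location — not satisfied.
So (b) is not satisfied (F OR F).
(2) = T AND F = false.
(3) past probation — not met.
Overall: F OR F OR F → false.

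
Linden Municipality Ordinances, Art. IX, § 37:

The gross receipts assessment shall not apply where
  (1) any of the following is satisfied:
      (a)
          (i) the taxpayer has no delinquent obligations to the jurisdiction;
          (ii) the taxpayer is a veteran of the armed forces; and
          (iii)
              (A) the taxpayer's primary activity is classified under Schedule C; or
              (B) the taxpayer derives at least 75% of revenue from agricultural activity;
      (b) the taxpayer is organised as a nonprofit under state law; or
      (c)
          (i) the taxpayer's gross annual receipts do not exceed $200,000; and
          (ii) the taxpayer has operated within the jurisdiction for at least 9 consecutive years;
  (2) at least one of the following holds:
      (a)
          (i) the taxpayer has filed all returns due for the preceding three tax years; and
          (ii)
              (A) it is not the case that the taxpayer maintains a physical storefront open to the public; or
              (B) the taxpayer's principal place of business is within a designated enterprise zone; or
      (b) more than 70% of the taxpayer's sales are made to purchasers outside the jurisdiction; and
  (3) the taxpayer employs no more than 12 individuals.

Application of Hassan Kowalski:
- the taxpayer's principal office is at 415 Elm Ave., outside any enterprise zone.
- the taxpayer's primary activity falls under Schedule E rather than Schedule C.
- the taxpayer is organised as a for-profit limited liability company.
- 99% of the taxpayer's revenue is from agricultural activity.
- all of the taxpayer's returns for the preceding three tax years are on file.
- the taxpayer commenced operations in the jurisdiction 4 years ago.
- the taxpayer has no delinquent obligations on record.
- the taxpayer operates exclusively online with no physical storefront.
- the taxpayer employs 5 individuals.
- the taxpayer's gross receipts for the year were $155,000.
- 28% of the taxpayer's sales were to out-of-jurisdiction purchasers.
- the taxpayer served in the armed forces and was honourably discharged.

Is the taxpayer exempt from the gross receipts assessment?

Yes — exempt.

(i) no delinquency — holds.
(ii) veteran — met.
(A) Schedule C activity — not satisfied.
(B) ≥75% agricultural — holds.
(iii) = F OR T = true.
(a): T AND T AND T → true.
(b) nonprofit — not satisfied.
(i) receipts ≤ $200,000 — holds.
(ii) ≥ 9 yrs in jurisdiction — not satisfied.
(c): T AND F → false.
(1): T OR F OR F → true.
(i) returns current — holds.
(A) not (has storefront) — met.
(B) in enterprise zone — not satisfied.
(ii) = T OR F = true.
(a): T AND T → true.
(b) >70% out-of-jur. sales — not met.
So (2) is satisfied (T OR F).
(3) ≤ 12 employees — satisfied.
Overall: T AND T AND T → true.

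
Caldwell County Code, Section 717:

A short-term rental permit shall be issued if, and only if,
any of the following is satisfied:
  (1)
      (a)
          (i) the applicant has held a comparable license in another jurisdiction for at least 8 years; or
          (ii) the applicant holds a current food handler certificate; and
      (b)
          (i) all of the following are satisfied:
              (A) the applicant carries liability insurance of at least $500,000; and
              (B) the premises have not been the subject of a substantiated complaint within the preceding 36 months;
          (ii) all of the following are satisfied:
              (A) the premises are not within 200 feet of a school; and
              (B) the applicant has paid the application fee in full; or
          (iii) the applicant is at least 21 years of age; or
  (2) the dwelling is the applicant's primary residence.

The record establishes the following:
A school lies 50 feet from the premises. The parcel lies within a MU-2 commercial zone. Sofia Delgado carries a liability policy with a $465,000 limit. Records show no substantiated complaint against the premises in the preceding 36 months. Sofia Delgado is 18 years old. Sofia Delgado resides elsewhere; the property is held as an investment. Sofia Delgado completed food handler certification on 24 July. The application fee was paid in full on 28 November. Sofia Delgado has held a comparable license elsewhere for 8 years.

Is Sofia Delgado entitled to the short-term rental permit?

No — denied.

(i) prior license ≥ 8 yr — satisfied.
(ii) food handler cert. — met.
(a): T OR T → true.
(A) insurance ≥ $500,000 — fails.
(B) no complaint in 36 mo. — met.
(i): F AND T → false.
(A) ≥200 ft from school — not satisfied.
(B) fee paid — holds.
So (ii) is not satisfied (F AND T).
(iii) age ≥ 21 — not met.
(b) = F OR F OR F = false.
(1): T AND F → false.
(2) primary residence — fails.
Overall: F OR F → false.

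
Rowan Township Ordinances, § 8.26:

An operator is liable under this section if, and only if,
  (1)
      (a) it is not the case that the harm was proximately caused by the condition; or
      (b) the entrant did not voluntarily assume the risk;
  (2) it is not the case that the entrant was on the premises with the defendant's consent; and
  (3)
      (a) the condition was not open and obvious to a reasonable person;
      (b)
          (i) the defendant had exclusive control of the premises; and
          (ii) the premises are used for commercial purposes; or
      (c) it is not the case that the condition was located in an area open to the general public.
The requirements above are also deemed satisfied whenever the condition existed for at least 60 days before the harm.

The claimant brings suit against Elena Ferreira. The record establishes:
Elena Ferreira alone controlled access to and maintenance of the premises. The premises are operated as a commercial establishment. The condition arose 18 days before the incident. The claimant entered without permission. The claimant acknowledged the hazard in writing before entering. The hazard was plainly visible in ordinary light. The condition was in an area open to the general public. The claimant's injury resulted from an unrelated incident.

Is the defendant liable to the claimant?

(a) not (proximate cause) — satisfied.
(b) no assumed risk — not satisfied.
(1) = T OR F = true.
(2) not (consent to enter) — satisfied.
(a) not open/obvious — not satisfied.
(i) exclusive control — satisfied.
(ii) commercial use — met.
(b): T AND T → true.
(c) not (public area) — not satisfied.
(3) = F OR T OR F = true.
So Overall is satisfied (T AND T AND T).
Exception (condition ≥60 days old) — not satisfied.
Result: main true OR exception false → true.

Yes — liable.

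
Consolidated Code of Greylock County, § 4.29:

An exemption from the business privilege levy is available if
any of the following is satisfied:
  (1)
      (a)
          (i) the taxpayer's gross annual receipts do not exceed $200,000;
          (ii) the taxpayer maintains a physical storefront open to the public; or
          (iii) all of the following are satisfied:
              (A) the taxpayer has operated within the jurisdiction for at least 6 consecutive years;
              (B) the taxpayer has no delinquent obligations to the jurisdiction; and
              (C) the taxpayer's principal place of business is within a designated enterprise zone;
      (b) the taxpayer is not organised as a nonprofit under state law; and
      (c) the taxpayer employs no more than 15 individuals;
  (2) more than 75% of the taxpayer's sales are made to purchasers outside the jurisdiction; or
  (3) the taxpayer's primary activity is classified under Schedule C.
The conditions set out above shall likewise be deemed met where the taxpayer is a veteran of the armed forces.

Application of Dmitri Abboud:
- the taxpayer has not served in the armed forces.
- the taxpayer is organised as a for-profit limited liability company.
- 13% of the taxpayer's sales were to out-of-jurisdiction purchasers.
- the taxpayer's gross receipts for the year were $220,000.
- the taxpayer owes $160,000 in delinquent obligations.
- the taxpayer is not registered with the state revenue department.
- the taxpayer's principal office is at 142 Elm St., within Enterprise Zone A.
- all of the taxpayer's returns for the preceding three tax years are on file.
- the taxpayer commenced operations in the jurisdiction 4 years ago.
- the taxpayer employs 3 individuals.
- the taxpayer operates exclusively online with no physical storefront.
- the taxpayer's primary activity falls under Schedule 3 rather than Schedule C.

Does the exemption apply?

No — not exempt.

(i) receipts ≤ $200,000 — not satisfied.
(ii) has storefront — not satisfied.
(A) ≥ 6 yrs in jurisdiction — not satisfied.
(B) no delinquency — fails.
(C) in enterprise zone — met.
(iii): F AND F AND T → false.
(a) = F OR F OR F = false.
(b) not (nonprofit) — holds.
(c) ≤ 15 employees — satisfied.
(1): F AND T AND T → false.
(2) >75% out-of-jur. sales — not met.
(3) Schedule C activity — not satisfied.
So Overall is not satisfied (F OR F OR F).
Exception (veteran) — not satisfied.
Result: main false OR exception false → false.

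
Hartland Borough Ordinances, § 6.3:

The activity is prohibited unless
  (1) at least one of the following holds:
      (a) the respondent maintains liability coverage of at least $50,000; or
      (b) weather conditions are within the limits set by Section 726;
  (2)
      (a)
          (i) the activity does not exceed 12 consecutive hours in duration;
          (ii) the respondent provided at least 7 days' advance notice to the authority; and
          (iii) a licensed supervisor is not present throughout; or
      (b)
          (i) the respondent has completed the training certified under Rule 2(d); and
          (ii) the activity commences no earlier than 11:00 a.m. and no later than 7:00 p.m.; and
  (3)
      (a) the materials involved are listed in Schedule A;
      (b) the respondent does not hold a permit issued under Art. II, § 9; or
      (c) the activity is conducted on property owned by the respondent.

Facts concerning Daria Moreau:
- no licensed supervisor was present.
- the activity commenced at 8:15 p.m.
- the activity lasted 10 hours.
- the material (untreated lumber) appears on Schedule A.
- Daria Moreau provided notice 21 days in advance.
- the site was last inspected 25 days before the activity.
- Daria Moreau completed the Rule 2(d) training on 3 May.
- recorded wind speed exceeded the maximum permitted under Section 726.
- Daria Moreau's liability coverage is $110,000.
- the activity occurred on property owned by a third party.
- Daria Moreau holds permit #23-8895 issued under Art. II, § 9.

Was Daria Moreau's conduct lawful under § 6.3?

(a) coverage ≥ $50,000 — holds.
(b) weather ok — not met.
(1): T OR F → true.
(i) ≤ 12 hrs duration — satisfied.
(ii) ≥7 days' notice — holds.
(iii) not (supervisor present) — holds.
(a) = T AND T AND T = true.
(i) training certified — holds.
(ii) start within hours — not met.
(b): T AND F → false.
So (2) is satisfied (T OR F).
(a) Schedule A material — satisfied.
(b) not (holds permit) — not met.
(c) own property — not met.
(3): T OR F OR F → true.
So Overall is satisfied (T AND T AND T).

Yes — lawful.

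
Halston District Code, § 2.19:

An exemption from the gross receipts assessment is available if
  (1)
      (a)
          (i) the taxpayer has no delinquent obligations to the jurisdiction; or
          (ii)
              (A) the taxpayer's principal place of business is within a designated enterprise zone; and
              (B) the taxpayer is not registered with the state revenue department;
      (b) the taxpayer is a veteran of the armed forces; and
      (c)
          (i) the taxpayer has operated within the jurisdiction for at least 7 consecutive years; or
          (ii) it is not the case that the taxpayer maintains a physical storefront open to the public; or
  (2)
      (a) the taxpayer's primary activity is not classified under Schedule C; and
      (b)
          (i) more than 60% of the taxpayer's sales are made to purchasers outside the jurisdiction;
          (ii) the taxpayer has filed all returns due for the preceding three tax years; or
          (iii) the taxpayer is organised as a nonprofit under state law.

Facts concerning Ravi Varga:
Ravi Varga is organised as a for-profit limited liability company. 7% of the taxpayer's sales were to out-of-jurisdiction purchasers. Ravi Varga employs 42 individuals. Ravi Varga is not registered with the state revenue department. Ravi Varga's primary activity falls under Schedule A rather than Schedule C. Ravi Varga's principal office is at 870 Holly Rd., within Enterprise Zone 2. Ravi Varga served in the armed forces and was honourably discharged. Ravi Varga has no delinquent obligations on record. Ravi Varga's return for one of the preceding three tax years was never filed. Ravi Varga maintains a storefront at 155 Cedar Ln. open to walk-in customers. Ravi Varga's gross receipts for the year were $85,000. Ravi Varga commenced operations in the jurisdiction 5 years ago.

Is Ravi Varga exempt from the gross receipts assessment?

No — not exempt.

(i) no delinquency — holds.
(A) in enterprise zone — satisfied.
(B) not (state-registered) — satisfied.
(ii): T AND T → true.
So (a) is satisfied (T OR T).
(b) veteran — met.
(i) ≥ 7 yrs in jurisdiction — fails.
(ii) not (has storefront) — not met.
(c) = F OR F = false.
(1) = T AND T AND F = false.
(a) not (Schedule C activity) — satisfied.
(i) >60% out-of-jur. sales — not satisfied.
(ii) returns current — not met.
(iii) nonprofit — not satisfied.
(b) = F OR F OR F = false.
So (2) is not satisfied (T AND F).
Overall = F OR F = false.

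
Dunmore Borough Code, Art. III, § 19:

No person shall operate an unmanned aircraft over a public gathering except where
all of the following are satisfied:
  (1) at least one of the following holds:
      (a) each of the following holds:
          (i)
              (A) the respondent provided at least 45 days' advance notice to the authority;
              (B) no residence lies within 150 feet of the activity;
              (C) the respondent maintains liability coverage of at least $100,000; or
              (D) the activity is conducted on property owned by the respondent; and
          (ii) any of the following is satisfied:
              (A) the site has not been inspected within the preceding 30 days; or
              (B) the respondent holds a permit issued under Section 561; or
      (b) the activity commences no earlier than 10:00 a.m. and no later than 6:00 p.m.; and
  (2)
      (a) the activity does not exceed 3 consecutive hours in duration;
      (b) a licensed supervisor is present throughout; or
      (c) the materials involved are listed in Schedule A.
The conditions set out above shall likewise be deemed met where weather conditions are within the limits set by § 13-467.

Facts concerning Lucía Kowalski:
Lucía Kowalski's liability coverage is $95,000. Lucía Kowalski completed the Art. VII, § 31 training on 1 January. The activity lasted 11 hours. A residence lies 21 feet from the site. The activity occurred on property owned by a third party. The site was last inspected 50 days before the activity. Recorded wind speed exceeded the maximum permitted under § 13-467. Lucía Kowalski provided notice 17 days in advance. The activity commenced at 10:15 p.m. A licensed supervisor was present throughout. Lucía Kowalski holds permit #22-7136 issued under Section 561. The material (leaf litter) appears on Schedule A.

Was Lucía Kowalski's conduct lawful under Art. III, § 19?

No — unlawful.

(A) ≥45 days' notice — not met.
(B) no residence in 150 ft — fails.
(C) coverage ≥ $100,000 — fails.
(D) own property — not met.
(i) = F OR F OR F OR F = false.
(A) not (site inspected) — satisfied.
(B) holds permit — met.
So (ii) is satisfied (T OR T).
(a): F AND T → false.
(b) start within hours — fails.
(1): F OR F → false.
(a) ≤ 3 hrs duration — not satisfied.
(b) supervisor present — met.
(c) Schedule A material — met.
So (2) is satisfied (F OR T OR T).
Overall: F AND T → false.
Exception (weather ok) — not satisfied.
Result: main false OR exception false → false.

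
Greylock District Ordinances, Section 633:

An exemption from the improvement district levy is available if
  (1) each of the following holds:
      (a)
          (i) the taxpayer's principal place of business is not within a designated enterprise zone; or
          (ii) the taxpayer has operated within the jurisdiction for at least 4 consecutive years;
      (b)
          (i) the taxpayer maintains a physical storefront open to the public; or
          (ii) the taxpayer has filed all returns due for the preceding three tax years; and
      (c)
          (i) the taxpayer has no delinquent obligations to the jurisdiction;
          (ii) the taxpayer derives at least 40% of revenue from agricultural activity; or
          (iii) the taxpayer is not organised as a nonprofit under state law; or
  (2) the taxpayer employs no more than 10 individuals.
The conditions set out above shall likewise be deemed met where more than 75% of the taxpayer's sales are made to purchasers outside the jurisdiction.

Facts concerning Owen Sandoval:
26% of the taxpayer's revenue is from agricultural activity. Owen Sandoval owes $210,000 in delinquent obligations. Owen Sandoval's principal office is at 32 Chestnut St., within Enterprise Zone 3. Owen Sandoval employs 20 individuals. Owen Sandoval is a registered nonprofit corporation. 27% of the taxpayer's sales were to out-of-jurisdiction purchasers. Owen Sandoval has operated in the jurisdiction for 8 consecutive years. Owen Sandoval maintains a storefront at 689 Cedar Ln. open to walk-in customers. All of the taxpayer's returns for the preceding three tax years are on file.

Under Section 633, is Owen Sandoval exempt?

(i) not (in enterprise zone) — not satisfied.
(ii) ≥ 4 yrs in jurisdiction — satisfied.
So (a) is satisfied (F OR T).
(i) has storefront — satisfied.
(ii) returns current — satisfied.
So (b) is satisfied (T OR T).
(i) no delinquency — not satisfied.
(ii) ≥40% agricultural — not satisfied.
(iii) not (nonprofit) — fails.
(c) = F OR F OR F = false.
(1) = T AND T AND F = false.
(2) ≤ 10 employees — not met.
Overall = F OR F = false.
Exception (>75% out-of-jur. sales) — not satisfied.
Result: main false OR exception false → false.

No — not exempt.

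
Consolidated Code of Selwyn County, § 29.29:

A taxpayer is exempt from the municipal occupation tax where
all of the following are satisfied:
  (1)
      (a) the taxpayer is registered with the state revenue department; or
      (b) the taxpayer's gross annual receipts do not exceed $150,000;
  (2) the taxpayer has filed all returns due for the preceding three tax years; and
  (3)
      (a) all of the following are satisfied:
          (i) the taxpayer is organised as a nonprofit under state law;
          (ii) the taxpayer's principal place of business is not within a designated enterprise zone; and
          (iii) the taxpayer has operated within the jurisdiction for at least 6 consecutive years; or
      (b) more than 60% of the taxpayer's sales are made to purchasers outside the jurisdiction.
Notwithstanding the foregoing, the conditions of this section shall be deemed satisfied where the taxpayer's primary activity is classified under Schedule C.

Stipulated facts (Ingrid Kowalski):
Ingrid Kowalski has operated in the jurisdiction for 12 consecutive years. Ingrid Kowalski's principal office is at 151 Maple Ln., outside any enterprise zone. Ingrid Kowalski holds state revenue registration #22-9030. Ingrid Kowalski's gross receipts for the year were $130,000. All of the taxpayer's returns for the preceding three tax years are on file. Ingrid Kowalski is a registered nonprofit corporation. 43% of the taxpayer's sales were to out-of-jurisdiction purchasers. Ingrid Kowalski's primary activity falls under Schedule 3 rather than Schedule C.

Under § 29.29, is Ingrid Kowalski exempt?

Yes — exempt.

(a) state-registered — met.
(b) receipts ≤ $150,000 — holds.
(1): T OR T → true.
(2) returns current — satisfied.
(i) nonprofit — met.
(ii) not (in enterprise zone) — met.
(iii) ≥ 6 yrs in jurisdiction — met.
So (a) is satisfied (T AND T AND T).
(b) >60% out-of-jur. sales — not met.
(3): T OR F → true.
So Overall is satisfied (T AND T AND T).
Exception (Schedule C activity) — not satisfied.
Result: main true OR exception false → true.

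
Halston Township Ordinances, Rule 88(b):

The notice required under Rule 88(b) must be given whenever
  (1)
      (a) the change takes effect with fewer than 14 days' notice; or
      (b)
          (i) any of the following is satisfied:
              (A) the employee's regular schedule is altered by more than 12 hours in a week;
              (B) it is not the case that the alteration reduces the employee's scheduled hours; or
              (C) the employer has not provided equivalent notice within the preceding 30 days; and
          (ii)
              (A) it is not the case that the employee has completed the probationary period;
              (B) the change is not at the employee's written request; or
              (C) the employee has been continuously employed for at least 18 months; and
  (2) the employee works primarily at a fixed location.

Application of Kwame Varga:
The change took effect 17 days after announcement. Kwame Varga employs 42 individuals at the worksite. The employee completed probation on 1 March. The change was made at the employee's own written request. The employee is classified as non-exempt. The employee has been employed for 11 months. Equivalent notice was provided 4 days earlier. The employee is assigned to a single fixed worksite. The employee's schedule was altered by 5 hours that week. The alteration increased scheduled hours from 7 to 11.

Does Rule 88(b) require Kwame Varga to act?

(a) < 14 days' notice — fails.
(A) schedule shift > 12h — fails.
(B) not (hours reduced) — satisfied.
(C) no recent notice — not met.
(i) = F OR T OR F = true.
(A) not (past probation) — not met.
(B) not employee-requested — fails.
(C) tenure ≥ 18 mo. — not satisfied.
(ii) = F OR F OR F = false.
So (b) is not satisfied (T AND F).
(1): F OR F → false.
(2) fixed location — met.
Overall = F AND T = false.

No — not required.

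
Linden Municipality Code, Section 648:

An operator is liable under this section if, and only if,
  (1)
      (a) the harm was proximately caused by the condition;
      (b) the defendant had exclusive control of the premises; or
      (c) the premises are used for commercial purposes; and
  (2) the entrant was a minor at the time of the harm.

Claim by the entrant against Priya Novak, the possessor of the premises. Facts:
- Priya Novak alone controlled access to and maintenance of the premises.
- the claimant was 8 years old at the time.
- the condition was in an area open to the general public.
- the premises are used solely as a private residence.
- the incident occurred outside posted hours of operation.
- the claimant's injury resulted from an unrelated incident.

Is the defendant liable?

Yes — liable.

(a) proximate cause — not satisfied.
(b) exclusive control — satisfied.
(c) commercial use — fails.
(1) = F OR T OR F = true.
(2) entrant a minor — holds.
Overall = T AND T = true.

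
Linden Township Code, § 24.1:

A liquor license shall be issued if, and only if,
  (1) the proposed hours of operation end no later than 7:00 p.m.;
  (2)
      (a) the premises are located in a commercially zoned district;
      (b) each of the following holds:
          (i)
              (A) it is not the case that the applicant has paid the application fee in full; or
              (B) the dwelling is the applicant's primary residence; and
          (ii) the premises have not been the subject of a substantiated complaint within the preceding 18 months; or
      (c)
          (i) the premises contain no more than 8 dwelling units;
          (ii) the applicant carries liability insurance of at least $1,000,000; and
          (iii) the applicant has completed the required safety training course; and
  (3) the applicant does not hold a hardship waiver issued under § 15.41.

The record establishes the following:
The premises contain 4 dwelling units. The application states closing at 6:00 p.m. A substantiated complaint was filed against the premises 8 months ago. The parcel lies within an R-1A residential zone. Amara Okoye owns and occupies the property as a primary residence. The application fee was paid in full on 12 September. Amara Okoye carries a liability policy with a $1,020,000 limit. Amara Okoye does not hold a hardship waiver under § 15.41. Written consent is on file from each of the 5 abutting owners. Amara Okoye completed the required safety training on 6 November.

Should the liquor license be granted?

Yes — granted.

(1) closes by 7 p.m. — met.
(a) commercially zoned — fails.
(A) not (fee paid) — not met.
(B) primary residence — satisfied.
So (i) is satisfied (F OR T).
(ii) no complaint in 18 mo. — fails.
(b): T AND F → false.
(i) ≤ 8 units — satisfied.
(ii) insurance ≥ $1,000,000 — met.
(iii) safety training — met.
(c): T AND T AND T → true.
So (2) is satisfied (F OR F OR T).
(3) not (hardship waiver) — met.
So Overall is satisfied (T AND T AND T).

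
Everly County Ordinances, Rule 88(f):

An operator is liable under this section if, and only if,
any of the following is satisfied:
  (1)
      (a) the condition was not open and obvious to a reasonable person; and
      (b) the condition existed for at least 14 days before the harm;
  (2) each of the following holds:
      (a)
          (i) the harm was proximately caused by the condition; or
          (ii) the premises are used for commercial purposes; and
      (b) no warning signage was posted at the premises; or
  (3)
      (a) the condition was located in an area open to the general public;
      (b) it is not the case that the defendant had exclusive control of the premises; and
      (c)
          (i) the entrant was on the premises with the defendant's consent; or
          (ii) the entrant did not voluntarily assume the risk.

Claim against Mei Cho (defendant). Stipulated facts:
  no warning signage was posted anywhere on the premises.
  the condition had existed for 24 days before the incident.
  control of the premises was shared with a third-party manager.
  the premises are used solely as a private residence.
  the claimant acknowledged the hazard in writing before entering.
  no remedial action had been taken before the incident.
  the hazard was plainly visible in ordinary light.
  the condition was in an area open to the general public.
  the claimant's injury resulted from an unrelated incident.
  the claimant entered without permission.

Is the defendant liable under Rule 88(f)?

(a) not open/obvious — not satisfied.
(b) condition ≥14 days old — satisfied.
(1): F AND T → false.
(i) proximate cause — not satisfied.
(ii) commercial use — not satisfied.
(a): F OR F → false.
(b) no signage posted — holds.
(2): F AND T → false.
(a) public area — holds.
(b) not (exclusive control) — holds.
(i) consent to enter — not satisfied.
(ii) no assumed risk — not satisfied.
So (c) is not satisfied (F OR F).
(3) = T AND T AND F = false.
Overall = F OR F OR F = false.

No — not liable.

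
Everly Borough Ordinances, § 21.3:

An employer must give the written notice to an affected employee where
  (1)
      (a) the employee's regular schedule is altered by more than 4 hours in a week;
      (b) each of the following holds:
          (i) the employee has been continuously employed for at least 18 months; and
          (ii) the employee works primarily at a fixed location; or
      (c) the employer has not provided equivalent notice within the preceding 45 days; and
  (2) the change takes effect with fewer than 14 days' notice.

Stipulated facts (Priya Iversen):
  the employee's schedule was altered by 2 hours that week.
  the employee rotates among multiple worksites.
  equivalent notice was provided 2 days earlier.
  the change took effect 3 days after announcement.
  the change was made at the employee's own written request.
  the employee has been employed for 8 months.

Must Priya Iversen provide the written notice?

No — not required.

(a) schedule shift > 4h — fails.
(i) tenure ≥ 18 mo. — not met.
(ii) fixed location — not satisfied.
(b) = F AND F = false.
(c) no recent notice — fails.
So (1) is not satisfied (F OR F OR F).
(2) < 14 days' notice — met.
Overall: F AND T → false.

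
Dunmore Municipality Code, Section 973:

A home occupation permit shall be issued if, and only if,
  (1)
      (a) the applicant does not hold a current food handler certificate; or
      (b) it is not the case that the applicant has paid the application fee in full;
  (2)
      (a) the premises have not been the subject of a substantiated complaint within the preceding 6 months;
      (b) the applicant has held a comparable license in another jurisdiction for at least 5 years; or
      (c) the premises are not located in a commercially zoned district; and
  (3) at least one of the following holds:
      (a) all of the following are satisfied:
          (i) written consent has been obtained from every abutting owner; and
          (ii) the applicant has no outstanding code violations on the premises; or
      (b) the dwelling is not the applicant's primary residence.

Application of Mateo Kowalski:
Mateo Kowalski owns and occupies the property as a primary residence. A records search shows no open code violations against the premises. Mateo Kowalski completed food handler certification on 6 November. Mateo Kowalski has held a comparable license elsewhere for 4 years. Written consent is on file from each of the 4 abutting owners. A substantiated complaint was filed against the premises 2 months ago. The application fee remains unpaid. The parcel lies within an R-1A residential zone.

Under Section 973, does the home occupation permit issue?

(a) not (food handler cert.) — fails.
(b) not (fee paid) — satisfied.
So (1) is satisfied (F OR T).
(a) no complaint in 6 mo. — not satisfied.
(b) prior license ≥ 5 yr — fails.
(c) not (commercially zoned) — met.
So (2) is satisfied (F OR F OR T).
(i) all abutters consent — satisfied.
(ii) no code violations — satisfied.
(a): T AND T → true.
(b) not (primary residence) — not met.
So (3) is satisfied (T OR F).
Overall: T AND T AND T → true.

Yes — granted.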